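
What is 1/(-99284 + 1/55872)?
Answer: -55872/5547195647 ≈ -1.0072e-5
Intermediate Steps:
1/(-99284 + 1/55872) = 1/(-5547195647/55872) = -55872/5547195647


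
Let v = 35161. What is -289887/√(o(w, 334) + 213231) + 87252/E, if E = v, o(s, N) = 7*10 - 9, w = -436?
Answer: 87252/35161 - 289887*√53323/106646 ≈ -625.20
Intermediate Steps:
o(s, N) = 61 (o(s, N) = 70 - 9 = 61)
E = 35161
-289887/√(o(w, 334) + 213231) + 87252/E = -289887/√(61 + 213231) + 87252/35161 = -289887*√53323/106646 + 87252*(1/35161) = -289887*√53323/106646 + 87252/35161 = 87252/35161 - 289887*√53323/106646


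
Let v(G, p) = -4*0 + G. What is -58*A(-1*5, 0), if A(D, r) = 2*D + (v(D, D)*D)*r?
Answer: 580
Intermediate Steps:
v(G, p) = G (v(G, p) = 0 + G = G)
A(D, r) = 2*D + r*D**2 (A(D, r) = 2*D + (D*D)*r = 2*D + D**2*r = 2*D + r*D**2)
-58*A(-1*5, 0) = -58*(-1*5)*(2 - 1*5*0) = -(-290)*(2 - 5*0) = -(-290)*(2 + 0) = -(-290)*2 = -58*(-10) = 580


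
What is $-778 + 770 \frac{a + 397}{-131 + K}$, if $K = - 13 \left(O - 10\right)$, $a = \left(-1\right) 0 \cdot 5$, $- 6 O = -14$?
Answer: $- \frac{495101}{47} \approx -10534.0$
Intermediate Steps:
$O = \frac{7}{3}$ ($O = \left(- \frac{1}{6}\right) \left(-14\right) = \frac{7}{3} \approx 2.3333$)
$a = 0$ ($a = 0 \cdot 5 = 0$)
$K = \frac{299}{3}$ ($K = - 13 \left(\frac{7}{3} - 10\right) = \left(-13\right) \left(- \frac{23}{3}\right) = \frac{299}{3} \approx 99.667$)
$-778 + 770 \frac{a + 397}{-131 + K} = -778 + 770 \frac{0 + 397}{-131 + \frac{299}{3}} = -778 + 770 \frac{397}{- \frac{94}{3}} = -778 + 770 \cdot 397 \left(- \frac{3}{94}\right) = -778 + 770 \left(- \frac{1191}{94}\right) = -778 - \frac{458535}{47} = - \frac{495101}{47}$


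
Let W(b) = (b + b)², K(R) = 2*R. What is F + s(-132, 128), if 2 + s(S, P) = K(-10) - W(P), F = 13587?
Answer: -51971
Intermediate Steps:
W(b) = 4*b² (W(b) = (2*b)² = 4*b²)
s(S, P) = -22 - 4*P² (s(S, P) = -2 + (2*(-10) - 4*P²) = -2 + (-20 - 4*P²) = -22 - 4*P²)
F + s(-132, 128) = 13587 + (-22 - 4*128²) = 13587 + (-22 - 4*16384) = 13587 + (-22 - 65536) = 13587 - 65558 = -51971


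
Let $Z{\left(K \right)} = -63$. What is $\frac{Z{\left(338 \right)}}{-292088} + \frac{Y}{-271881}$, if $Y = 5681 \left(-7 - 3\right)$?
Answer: $\frac{16610647783}{79413177528} \approx 0.20917$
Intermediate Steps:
$Y = -56810$ ($Y = 5681 \left(-7 - 3\right) = 5681 \left(-10\right) = -56810$)
$\frac{Z{\left(338 \right)}}{-292088} + \frac{Y}{-271881} = - \frac{63}{-292088} - \frac{56810}{-271881} = \left(-63\right) \left(- \frac{1}{292088}\right) - - \frac{56810}{271881} = \frac{63}{292088} + \frac{56810}{271881} = \frac{16610647783}{79413177528}$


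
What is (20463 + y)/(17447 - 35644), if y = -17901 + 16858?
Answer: -19420/18197 ≈ -1.0672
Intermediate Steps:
y = -1043
(20463 + y)/(17447 - 35644) = (20463 - 1043)/(17447 - 35644) = 19420/(-18197) = 19420*(-1/18197) = -19420/18197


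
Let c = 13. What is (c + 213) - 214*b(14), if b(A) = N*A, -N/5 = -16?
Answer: -239454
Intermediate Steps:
N = 80 (N = -5*(-16) = 80)
b(A) = 80*A
(c + 213) - 214*b(14) = (13 + 213) - 17120*14 = 226 - 214*1120 = 226 - 239680 = -239454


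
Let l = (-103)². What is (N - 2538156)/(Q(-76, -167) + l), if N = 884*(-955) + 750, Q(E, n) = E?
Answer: -3381626/10533 ≈ -321.05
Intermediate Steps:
N = -843470 (N = -844220 + 750 = -843470)
l = 10609
(N - 2538156)/(Q(-76, -167) + l) = (-843470 - 2538156)/(-76 + 10609) = -3381626/10533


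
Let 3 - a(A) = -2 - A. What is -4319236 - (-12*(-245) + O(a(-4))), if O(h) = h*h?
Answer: -4322177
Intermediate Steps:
a(A) = 5 + A (a(A) = 3 - (-2 - A) = 3 + (2 + A) = 5 + A)
O(h) = h²
-4319236 - (-12*(-245) + O(a(-4))) = -4319236 - (-12*(-245) + (5 - 4)²) = -4319236 - (2940 + 1²) = -4319236 - (2940 + 1) = -4319236 - 1*2941 = -4319236 - 2941 = -4322177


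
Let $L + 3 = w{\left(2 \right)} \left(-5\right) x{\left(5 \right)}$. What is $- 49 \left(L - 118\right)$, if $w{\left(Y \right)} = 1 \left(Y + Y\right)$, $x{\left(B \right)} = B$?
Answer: $10829$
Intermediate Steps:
$w{\left(Y \right)} = 2 Y$ ($w{\left(Y \right)} = 1 \cdot 2 Y = 2 Y$)
$L = -103$ ($L = -3 + 2 \cdot 2 \left(-5\right) 5 = -3 + 4 \left(-5\right) 5 = -3 - 100 = -103$)
$- 49 \left(L - 118\right) = - 49 \left(-103 - 118\right) = \left(-49\right) \left(-221\right) = 10829$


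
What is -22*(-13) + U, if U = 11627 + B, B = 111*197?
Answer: 33780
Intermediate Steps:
B = 21867
U = 33494 (U = 11627 + 21867 = 33494)
-22*(-13) + U = -22*(-13) + 33494 = 286 + 33494 = 33780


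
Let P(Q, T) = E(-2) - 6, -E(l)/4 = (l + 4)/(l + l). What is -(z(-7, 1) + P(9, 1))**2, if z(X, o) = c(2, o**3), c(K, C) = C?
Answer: -9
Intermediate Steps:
E(l) = -2*(4 + l)/l (E(l) = -4*(l + 4)/(l + l) = -4*(4 + l)/(2*l) = -4*(4 + l)*1/(2*l) = -2*(4 + l)/l)
z(X, o) = o**3
P(Q, T) = -4 (P(Q, T) = (-2 - 8/(-2)) - 6 = (-2 - 8*(-1/2)) - 6 = (-2 + 4) - 6 = 2 - 6 = -4)
-(z(-7, 1) + P(9, 1))**2 = -(1**3 - 4)**2 = -(1 - 4)**2 = -1*(-3)**2 = -1*9 = -9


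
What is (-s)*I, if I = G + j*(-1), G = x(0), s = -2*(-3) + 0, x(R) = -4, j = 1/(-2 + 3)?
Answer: 30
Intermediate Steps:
j = 1 (j = 1/1 = 1)
s = 6 (s = 6 + 0 = 6)
G = -4
I = -5 (I = -4 + 1*(-1) = -4 - 1 = -5)
(-s)*I = -1*6*(-5) = -6*(-5) = 30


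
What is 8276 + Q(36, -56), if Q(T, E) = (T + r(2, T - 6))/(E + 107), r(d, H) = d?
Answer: 422114/51 ≈ 8276.8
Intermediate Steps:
Q(T, E) = (2 + T)/(107 + E) (Q(T, E) = (T + 2)/(E + 107) = (2 + T)/(107 + E))
8276 + Q(36, -56) = 8276 + (2 + 36)/(107 - 56) = 8276 + 38/51 = 422114/51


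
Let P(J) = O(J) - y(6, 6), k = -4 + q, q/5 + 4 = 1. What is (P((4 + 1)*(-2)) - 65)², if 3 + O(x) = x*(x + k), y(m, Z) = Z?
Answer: 46656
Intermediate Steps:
q = -15 (q = -20 + 5*1 = -20 + 5 = -15)
k = -19 (k = -4 - 15 = -19)
O(x) = -3 + x*(-19 + x) (O(x) = -3 + x*(x - 19) = -3 + x*(-19 + x))
P(J) = -9 + J² - 19*J (P(J) = (-3 + J² - 19*J) - 1*6 = (-3 + J² - 19*J) - 6 = -9 + J² - 19*J)
(P((4 + 1)*(-2)) - 65)² = ((-9 + ((4 + 1)*(-2))² - 19*(4 + 1)*(-2)) - 65)² = ((-9 + (5*(-2))² - 95*(-2)) - 65)² = ((-9 + (-10)² - 19*(-10)) - 65)² = ((-9 + 100 + 190) - 65)² = (281 - 65)² = 216² = 46656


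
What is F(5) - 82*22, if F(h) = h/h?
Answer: -1803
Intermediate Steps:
F(h) = 1
F(5) - 82*22 = 1 - 82*22 = 1 - 1804 = -1803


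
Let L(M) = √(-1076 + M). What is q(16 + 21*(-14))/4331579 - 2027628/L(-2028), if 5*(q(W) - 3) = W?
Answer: -263/21657895 + 506907*I*√194/194 ≈ -1.2143e-5 + 36394.0*I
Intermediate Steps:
q(W) = 3 + W/5
q(16 + 21*(-14))/4331579 - 2027628/L(-2028) = (3 + (16 + 21*(-14))/5)/4331579 - 2027628/√(-1076 - 2028) = (3 + (16 - 294)/5)*(1/4331579) - 2027628*(-I*√194/776) = (3 + (⅕)*(-278))*(1/4331579) - 2027628*(-I*√194/776) = (3 - 278/5)*(1/4331579) - (-506907)*I*√194/194 = -263/5*1/4331579 + 506907*I*√194/194 = -263/21657895 + 506907*I*√194/194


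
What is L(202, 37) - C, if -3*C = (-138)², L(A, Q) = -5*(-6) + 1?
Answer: 6379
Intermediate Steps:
L(A, Q) = 31 (L(A, Q) = 30 + 1 = 31)
C = -6348 (C = -⅓*(-138)² = -⅓*19044 = -6348)
L(202, 37) - C = 31 - 1*(-6348) = 31 + 6348 = 6379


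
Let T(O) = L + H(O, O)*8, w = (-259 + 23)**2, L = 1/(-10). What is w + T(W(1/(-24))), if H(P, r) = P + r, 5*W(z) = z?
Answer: 1670873/30 ≈ 55696.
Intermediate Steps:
W(z) = z/5
L = -1/10 ≈ -0.10000
w = 55696 (w = (-236)**2 = 55696)
T(O) = -1/10 + 16*O (T(O) = -1/10 + (O + O)*8 = -1/10 + (2*O)*8 = -1/10 + 16*O)
w + T(W(1/(-24))) = 55696 + (-1/10 + 16*((1/5)/(-24))) = 55696 + (-1/10 + 16*((1/5)*(-1/24))) = 55696 + (-1/10 + 16*(-1/120)) = 55696 + (-1/10 - 2/15) = 55696 - 7/30 = 1670873/30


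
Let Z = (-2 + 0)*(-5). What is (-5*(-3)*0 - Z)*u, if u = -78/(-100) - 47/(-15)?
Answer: -587/15 ≈ -39.133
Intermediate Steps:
Z = 10 (Z = -2*(-5) = 10)
u = 587/150 (u = -78*(-1/100) - 47*(-1/15) = 39/50 + 47/15 = 587/150 ≈ 3.9133)
(-5*(-3)*0 - Z)*u = (-5*(-3)*0 - 1*10)*(587/150) = (15*0 - 10)*(587/150) = (0 - 10)*(587/150) = -10*587/150 = -587/15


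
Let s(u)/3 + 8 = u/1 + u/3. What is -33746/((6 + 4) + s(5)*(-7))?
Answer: -16873/19 ≈ -888.05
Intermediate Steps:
s(u) = -24 + 4*u (s(u) = -24 + 3*(u/1 + u/3) = -24 + 3*(u*1 + u*(⅓)) = -24 + 3*(u + u/3) = -24 + 3*(4*u/3) = -24 + 4*u)
-33746/((6 + 4) + s(5)*(-7)) = -33746/((6 + 4) + (-24 + 4*5)*(-7)) = -33746/(10 + (-24 + 20)*(-7)) = -33746/(10 - 4*(-7)) = -33746/(10 + 28) = -33746/38 = -33746*1/38 = -16873/19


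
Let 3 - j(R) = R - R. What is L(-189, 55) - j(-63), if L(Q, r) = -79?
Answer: -82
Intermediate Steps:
j(R) = 3 (j(R) = 3 - (R - R) = 3 - 1*0 = 3 + 0 = 3)
L(-189, 55) - j(-63) = -79 - 1*3 = -79 - 3 = -82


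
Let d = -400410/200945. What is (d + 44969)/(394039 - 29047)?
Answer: 1807179059/14668663488 ≈ 0.12320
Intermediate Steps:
d = -80082/40189 (d = -400410*1/200945 = -80082/40189 ≈ -1.9926)
(d + 44969)/(394039 - 29047) = (-80082/40189 + 44969)/(394039 - 29047) = (1807179059/40189)/364992 = (1807179059/40189)*(1/364992) = 1807179059/14668663488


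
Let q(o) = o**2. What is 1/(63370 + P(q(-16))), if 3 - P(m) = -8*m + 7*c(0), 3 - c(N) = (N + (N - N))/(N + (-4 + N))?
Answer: 1/65400 ≈ 1.5291e-5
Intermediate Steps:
c(N) = 3 - N/(-4 + 2*N) (c(N) = 3 - (N + (N - N))/(N + (-4 + N)) = 3 - (N + 0)/(-4 + 2*N) = 3 - N/(-4 + 2*N))
P(m) = -18 + 8*m (P(m) = 3 - (-8*m + 7*((-12 + 5*0)/(2*(-2 + 0)))) = 3 - (-8*m + 7*((1/2)*(-12 + 0)/(-2))) = 3 - (-8*m + 7*((1/2)*(-1/2)*(-12))) = 3 - (-8*m + 7*3) = 3 - (-8*m + 21) = 3 - (21 - 8*m) = 3 + (-21 + 8*m) = -18 + 8*m)
1/(63370 + P(q(-16))) = 1/(63370 + (-18 + 8*(-16)**2)) = 1/(63370 + (-18 + 8*256)) = 1/(63370 + (-18 + 2048)) = 1/(63370 + 2030) = 1/65400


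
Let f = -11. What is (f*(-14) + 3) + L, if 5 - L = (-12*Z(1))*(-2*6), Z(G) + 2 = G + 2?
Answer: 18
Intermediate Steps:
Z(G) = G (Z(G) = -2 + (G + 2) = -2 + (2 + G) = G)
L = -139 (L = 5 - (-12*1)*(-2*6) = 5 - (-12)*(-12) = 5 - 1*144 = 5 - 144 = -139)
(f*(-14) + 3) + L = (-11*(-14) + 3) - 139 = (154 + 3) - 139 = 157 - 139 = 18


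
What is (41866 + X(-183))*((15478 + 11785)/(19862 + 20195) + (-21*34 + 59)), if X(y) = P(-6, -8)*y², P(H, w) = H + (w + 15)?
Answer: -1975059975560/40057 ≈ -4.9306e+7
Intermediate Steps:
P(H, w) = 15 + H + w (P(H, w) = H + (15 + w) = 15 + H + w)
X(y) = y² (X(y) = (15 - 6 - 8)*y² = 1*y² = y²)
(41866 + X(-183))*((15478 + 11785)/(19862 + 20195) + (-21*34 + 59)) = (41866 + (-183)²)*((15478 + 11785)/(19862 + 20195) + (-21*34 + 59)) = (41866 + 33489)*(27263/40057 + (-714 + 59)) = 75355*(27263*(1/40057) - 655) = 75355*(27263/40057 - 655) = 75355*(-26210072/40057) = -1975059975560/40057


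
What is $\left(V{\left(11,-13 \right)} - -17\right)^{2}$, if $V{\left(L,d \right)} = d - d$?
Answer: $289$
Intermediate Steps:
$V{\left(L,d \right)} = 0$
$\left(V{\left(11,-13 \right)} - -17\right)^{2} = \left(0 - -17\right)^{2} = \left(0 + \left(-57 + 74\right)\right)^{2} = \left(0 + 17\right)^{2} = 17^{2} = 289$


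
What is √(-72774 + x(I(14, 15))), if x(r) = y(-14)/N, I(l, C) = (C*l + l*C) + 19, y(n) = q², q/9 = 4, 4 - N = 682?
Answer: 3*I*√103252846/113 ≈ 269.77*I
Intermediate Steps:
N = -678 (N = 4 - 1*682 = 4 - 682 = -678)
q = 36 (q = 9*4 = 36)
y(n) = 1296 (y(n) = 36² = 1296)
I(l, C) = 19 + 2*C*l (I(l, C) = (C*l + C*l) + 19 = 2*C*l + 19 = 19 + 2*C*l)
x(r) = -216/113 (x(r) = 1296/(-678) = 1296*(-1/678) = -216/113)
√(-72774 + x(I(14, 15))) = √(-72774 - 216/113) = √(-8223678/113) = 3*I*√103252846/113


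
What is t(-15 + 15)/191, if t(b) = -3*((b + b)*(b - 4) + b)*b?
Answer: 0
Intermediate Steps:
t(b) = -3*b*(b + 2*b*(-4 + b)) (t(b) = -3*((2*b)*(-4 + b) + b)*b = -3*(2*b*(-4 + b) + b)*b = -3*(b + 2*b*(-4 + b))*b = -3*b*(b + 2*b*(-4 + b)))
t(-15 + 15)/191 = ((-15 + 15)²*(21 - 6*(-15 + 15)))/191 = (0²*(21 - 6*0))*(1/191) = (0*(21 + 0))*(1/191) = (0*21)*(1/191) = 0*(1/191) = 0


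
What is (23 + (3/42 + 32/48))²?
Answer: 994009/1764 ≈ 563.50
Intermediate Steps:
(23 + (3/42 + 32/48))² = (23 + (3*(1/42) + 32*(1/48)))² = (23 + (1/14 + ⅔))² = (23 + 31/42)² = (997/42)² = 994009/1764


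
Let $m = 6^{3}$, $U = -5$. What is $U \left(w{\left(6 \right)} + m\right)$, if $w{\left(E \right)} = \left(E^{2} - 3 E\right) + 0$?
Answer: $-1170$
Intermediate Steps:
$w{\left(E \right)} = E^{2} - 3 E$
$m = 216$
$U \left(w{\left(6 \right)} + m\right) = - 5 \left(6 \left(-3 + 6\right) + 216\right) = - 5 \left(6 \cdot 3 + 216\right) = - 5 \left(18 + 216\right) = \left(-5\right) 234 = -1170$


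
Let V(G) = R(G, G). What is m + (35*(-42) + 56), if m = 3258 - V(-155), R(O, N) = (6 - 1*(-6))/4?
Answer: 1841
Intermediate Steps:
R(O, N) = 3 (R(O, N) = (6 + 6)*(¼) = 12*(¼) = 3)
V(G) = 3
m = 3255 (m = 3258 - 1*3 = 3258 - 3 = 3255)
m + (35*(-42) + 56) = 3255 + (35*(-42) + 56) = 3255 + (-1470 + 56) = 3255 - 1414 = 1841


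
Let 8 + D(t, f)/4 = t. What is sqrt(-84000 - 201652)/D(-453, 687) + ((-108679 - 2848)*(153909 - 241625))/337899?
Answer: 9782702332/337899 - I*sqrt(71413)/922 ≈ 28952.0 - 0.28984*I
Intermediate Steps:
D(t, f) = -32 + 4*t
sqrt(-84000 - 201652)/D(-453, 687) + ((-108679 - 2848)*(153909 - 241625))/337899 = sqrt(-84000 - 201652)/(-32 + 4*(-453)) + ((-108679 - 2848)*(153909 - 241625))/337899 = sqrt(-285652)/(-32 - 1812) - 111527*(-87716)*(1/337899) = (2*I*sqrt(71413))/(-1844) + 9782702332*(1/337899) = (2*I*sqrt(71413))*(-1/1844) + 9782702332/337899 = -I*sqrt(71413)/922 + 9782702332/337899 = 9782702332/337899 - I*sqrt(71413)/922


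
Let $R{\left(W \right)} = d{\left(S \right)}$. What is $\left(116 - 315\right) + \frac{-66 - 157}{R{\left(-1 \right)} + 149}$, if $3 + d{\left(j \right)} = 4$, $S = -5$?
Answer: $- \frac{30073}{150} \approx -200.49$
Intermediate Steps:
$d{\left(j \right)} = 1$ ($d{\left(j \right)} = -3 + 4 = 1$)
$R{\left(W \right)} = 1$
$\left(116 - 315\right) + \frac{-66 - 157}{R{\left(-1 \right)} + 149} = \left(116 - 315\right) + \frac{-66 - 157}{1 + 149} = -199 - \frac{223}{150} = - \frac{30073}{150}$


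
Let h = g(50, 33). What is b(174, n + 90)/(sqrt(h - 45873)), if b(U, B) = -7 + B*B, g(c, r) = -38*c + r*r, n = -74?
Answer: -249*I*sqrt(11671)/23342 ≈ -1.1524*I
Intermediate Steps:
g(c, r) = r**2 - 38*c (g(c, r) = -38*c + r**2 = r**2 - 38*c)
h = -811 (h = 33**2 - 38*50 = 1089 - 1900 = -811)
b(U, B) = -7 + B**2
b(174, n + 90)/(sqrt(h - 45873)) = (-7 + (-74 + 90)**2)/(sqrt(-811 - 45873)) = (-7 + 16**2)/(sqrt(-46684)) = (-7 + 256)/((2*I*sqrt(11671))) = 249*(-I*sqrt(11671)/23342) = -249*I*sqrt(11671)/23342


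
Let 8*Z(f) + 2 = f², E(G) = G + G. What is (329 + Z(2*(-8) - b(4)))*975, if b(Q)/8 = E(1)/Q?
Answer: 1477125/4 ≈ 3.6928e+5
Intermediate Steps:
E(G) = 2*G
b(Q) = 16/Q (b(Q) = 8*((2*1)/Q) = 8*(2/Q) = 16/Q)
Z(f) = -¼ + f²/8
(329 + Z(2*(-8) - b(4)))*975 = (329 + (-¼ + (2*(-8) - 16/4)²/8))*975 = (329 + (-¼ + (-16 - 16/4)²/8))*975 = (329 + (-¼ + (-16 - 1*4)²/8))*975 = (329 + (-¼ + (-16 - 4)²/8))*975 = (329 + (-¼ + (⅛)*(-20)²))*975 = (329 + (-¼ + (⅛)*400))*975 = (329 + (-¼ + 50))*975 = (329 + 199/4)*975 = (1515/4)*975 = 1477125/4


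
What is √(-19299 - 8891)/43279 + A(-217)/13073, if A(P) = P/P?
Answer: 1/13073 + I*√28190/43279 ≈ 7.6493e-5 + 0.0038795*I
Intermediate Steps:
A(P) = 1
√(-19299 - 8891)/43279 + A(-217)/13073 = √(-19299 - 8891)/43279 + 1/13073 = √(-28190)*(1/43279) + 1*(1/13073) = (I*√28190)*(1/43279) + 1/13073 = I*√28190/43279 + 1/13073 = 1/13073 + I*√28190/43279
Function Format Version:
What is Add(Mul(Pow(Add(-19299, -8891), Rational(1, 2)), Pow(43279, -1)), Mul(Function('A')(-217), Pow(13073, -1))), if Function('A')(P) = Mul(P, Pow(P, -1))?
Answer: Add(Rational(1, 13073), Mul(Rational(1, 43279), I, Pow(28190, Rational(1, 2)))) ≈ Add(7.6493e-5, Mul(0.0038795, I))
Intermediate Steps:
Function('A')(P) = 1
Add(Mul(Pow(Add(-19299, -8891), Rational(1, 2)), Pow(43279, -1)), Mul(Function('A')(-217), Pow(13073, -1))) = Add(Mul(Pow(Add(-19299, -8891), Rational(1, 2)), Pow(43279, -1)), Mul(1, Pow(13073, -1))) = Add(Mul(Pow(-28190, Rational(1, 2)), Rational(1, 43279)), Mul(1, Rational(1, 13073))) = Add(Mul(Mul(I, Pow(28190, Rational(1, 2))), Rational(1, 43279)), Rational(1, 13073)) = Add(Mul(Rational(1, 43279), I, Pow(28190, Rational(1, 2))), Rational(1, 13073)) = Add(Rational(1, 13073), Mul(Rational(1, 43279), I, Pow(28190, Rational(1, 2))))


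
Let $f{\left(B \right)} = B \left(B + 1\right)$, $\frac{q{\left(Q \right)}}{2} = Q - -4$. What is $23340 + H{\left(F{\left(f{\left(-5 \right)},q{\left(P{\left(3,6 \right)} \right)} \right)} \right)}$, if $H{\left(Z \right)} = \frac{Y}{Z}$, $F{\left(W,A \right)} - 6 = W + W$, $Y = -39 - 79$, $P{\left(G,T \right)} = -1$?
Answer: $\frac{536761}{23} \approx 23337.0$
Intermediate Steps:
$Y = -118$
$q{\left(Q \right)} = 8 + 2 Q$ ($q{\left(Q \right)} = 2 \left(Q - -4\right) = 2 \left(Q + 4\right) = 2 \left(4 + Q\right) = 8 + 2 Q$)
$f{\left(B \right)} = B \left(1 + B\right)$
$F{\left(W,A \right)} = 6 + 2 W$ ($F{\left(W,A \right)} = 6 + \left(W + W\right) = 6 + 2 W$)
$H{\left(Z \right)} = - \frac{118}{Z}$
$23340 + H{\left(F{\left(f{\left(-5 \right)},q{\left(P{\left(3,6 \right)} \right)} \right)} \right)} = 23340 - \frac{118}{6 + 2 \left(- 5 \left(1 - 5\right)\right)} = 23340 - \frac{118}{6 + 2 \left(\left(-5\right) \left(-4\right)\right)} = 23340 - \frac{118}{6 + 2 \cdot 20} = 23340 - \frac{118}{6 + 40} = 23340 - \frac{118}{46} = 23340 - \frac{59}{23} = \frac{536761}{23}$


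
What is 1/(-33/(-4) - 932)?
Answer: -4/3695 ≈ -0.0010825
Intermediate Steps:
1/(-33/(-4) - 932) = 1/(-33*(-¼) - 932) = 1/(33/4 - 932) = 1/(-3695/4) = -4/3695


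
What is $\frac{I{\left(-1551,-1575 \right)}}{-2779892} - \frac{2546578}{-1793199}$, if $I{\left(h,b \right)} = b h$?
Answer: $\frac{2698740462401}{4984899554508} \approx 0.54138$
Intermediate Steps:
$\frac{I{\left(-1551,-1575 \right)}}{-2779892} - \frac{2546578}{-1793199} = \frac{\left(-1575\right) \left(-1551\right)}{-2779892} - \frac{2546578}{-1793199} = 2442825 \left(- \frac{1}{2779892}\right) - - \frac{2546578}{1793199} = - \frac{2442825}{2779892} + \frac{2546578}{1793199} = \frac{2698740462401}{4984899554508}$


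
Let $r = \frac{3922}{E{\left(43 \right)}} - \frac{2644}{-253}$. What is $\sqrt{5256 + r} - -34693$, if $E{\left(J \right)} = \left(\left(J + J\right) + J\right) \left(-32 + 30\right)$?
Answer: $34693 + \frac{\sqrt{5593492734555}}{32637} \approx 34765.0$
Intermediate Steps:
$E{\left(J \right)} = - 6 J$ ($E{\left(J \right)} = \left(2 J + J\right) \left(-2\right) = 3 J \left(-2\right) = - 6 J$)
$r = - \frac{155057}{32637}$ ($r = \frac{3922}{\left(-6\right) 43} - \frac{2644}{-253} = \frac{3922}{-258} - - \frac{2644}{253} = 3922 \left(- \frac{1}{258}\right) + \frac{2644}{253} = - \frac{1961}{129} + \frac{2644}{253} = - \frac{155057}{32637} \approx -4.751$)
$\sqrt{5256 + r} - -34693 = \sqrt{5256 - \frac{155057}{32637}} - -34693 = \sqrt{\frac{171385015}{32637}} + 34693 = \frac{\sqrt{5593492734555}}{32637} + 34693 = 34693 + \frac{\sqrt{5593492734555}}{32637}$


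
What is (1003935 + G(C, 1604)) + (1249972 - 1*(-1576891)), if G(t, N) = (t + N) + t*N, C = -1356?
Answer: 1656022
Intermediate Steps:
G(t, N) = N + t + N*t (G(t, N) = (N + t) + N*t = N + t + N*t)
(1003935 + G(C, 1604)) + (1249972 - 1*(-1576891)) = (1003935 + (1604 - 1356 + 1604*(-1356))) + (1249972 - 1*(-1576891)) = (1003935 + (1604 - 1356 - 2175024)) + (1249972 + 1576891) = (1003935 - 2174776) + 2826863 = -1170841 + 2826863 = 1656022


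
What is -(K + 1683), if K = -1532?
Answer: -151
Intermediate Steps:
-(K + 1683) = -(-1532 + 1683) = -1*151 = -151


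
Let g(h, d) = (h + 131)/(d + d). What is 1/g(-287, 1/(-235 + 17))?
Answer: 1/17004 ≈ 5.8810e-5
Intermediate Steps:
g(h, d) = (131 + h)/(2*d) (g(h, d) = (131 + h)/((2*d)) = (131 + h)*(1/(2*d)) = (131 + h)/(2*d))
1/g(-287, 1/(-235 + 17)) = 1/((131 - 287)/(2*(1/(-235 + 17)))) = 1/((½)*(-156)/1/(-218)) = 1/((½)*(-156)/(-1/218)) = 1/((½)*(-218)*(-156)) = 1/17004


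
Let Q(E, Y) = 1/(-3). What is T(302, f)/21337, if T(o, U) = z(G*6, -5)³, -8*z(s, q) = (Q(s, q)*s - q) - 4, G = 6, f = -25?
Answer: 1331/10924544 ≈ 0.00012184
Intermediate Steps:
Q(E, Y) = -⅓
z(s, q) = ½ + q/8 + s/24 (z(s, q) = -((-s/3 - q) - 4)/8 = -((-q - s/3) - 4)/8 = -(-4 - q - s/3)/8 = ½ + q/8 + s/24)
T(o, U) = 1331/512 (T(o, U) = (½ + (⅛)*(-5) + (6*6)/24)³ = (½ - 5/8 + (1/24)*36)³ = (½ - 5/8 + 3/2)³ = (11/8)³ = 1331/512)
T(302, f)/21337 = (1331/512)/21337 = (1331/512)*(1/21337) = 1331/10924544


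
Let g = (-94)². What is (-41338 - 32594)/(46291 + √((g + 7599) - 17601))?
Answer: -1140795404/714285949 + 24644*I*√1166/714285949 ≈ -1.5971 + 0.0011781*I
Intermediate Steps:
g = 8836
(-41338 - 32594)/(46291 + √((g + 7599) - 17601)) = (-41338 - 32594)/(46291 + √((8836 + 7599) - 17601)) = -73932/(46291 + √(16435 - 17601)) = -73932/(46291 + √(-1166)) = -73932/(46291 + I*√1166)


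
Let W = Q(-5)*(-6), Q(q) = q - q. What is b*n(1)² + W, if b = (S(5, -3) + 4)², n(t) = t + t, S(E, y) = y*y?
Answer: 676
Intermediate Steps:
S(E, y) = y²
Q(q) = 0
W = 0 (W = 0*(-6) = 0)
n(t) = 2*t
b = 169 (b = ((-3)² + 4)² = (9 + 4)² = 13² = 169)
b*n(1)² + W = 169*(2*1)² + 0 = 169*2² + 0 = 169*4 + 0 = 676 + 0 = 676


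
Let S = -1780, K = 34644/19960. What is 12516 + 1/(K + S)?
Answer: 111061209134/8873539 ≈ 12516.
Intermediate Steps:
K = 8661/4990 (K = 34644*(1/19960) = 8661/4990 ≈ 1.7357)
12516 + 1/(K + S) = 12516 + 1/(8661/4990 - 1780) = 12516 + 1/(-8873539/4990) = 12516 - 4990/8873539 = 111061209134/8873539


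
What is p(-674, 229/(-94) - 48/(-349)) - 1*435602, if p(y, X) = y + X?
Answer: -14312545865/32806 ≈ -4.3628e+5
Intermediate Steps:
p(y, X) = X + y
p(-674, 229/(-94) - 48/(-349)) - 1*435602 = ((229/(-94) - 48/(-349)) - 674) - 1*435602 = ((229*(-1/94) - 48*(-1/349)) - 674) - 435602 = ((-229/94 + 48/349) - 674) - 435602 = (-75409/32806 - 674) - 435602 = -22186653/32806 - 435602 = -14312545865/32806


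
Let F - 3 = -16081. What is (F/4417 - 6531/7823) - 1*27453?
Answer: -948770831144/34554191 ≈ -27457.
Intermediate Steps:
F = -16078 (F = 3 - 16081 = -16078)
(F/4417 - 6531/7823) - 1*27453 = (-16078/4417 - 6531/7823) - 1*27453 = (-16078*1/4417 - 6531*1/7823) - 27453 = (-16078/4417 - 6531/7823) - 27453 = -154625621/34554191 - 27453 = -948770831144/34554191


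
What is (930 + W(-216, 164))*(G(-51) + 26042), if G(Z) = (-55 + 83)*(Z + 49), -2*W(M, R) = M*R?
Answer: 484431012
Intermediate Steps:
W(M, R) = -M*R/2
G(Z) = 1372 + 28*Z (G(Z) = 28*(49 + Z) = 1372 + 28*Z)
(930 + W(-216, 164))*(G(-51) + 26042) = (930 - ½*(-216)*164)*((1372 + 28*(-51)) + 26042) = (930 + 17712)*((1372 - 1428) + 26042) = 18642*(-56 + 26042) = 18642*25986 = 484431012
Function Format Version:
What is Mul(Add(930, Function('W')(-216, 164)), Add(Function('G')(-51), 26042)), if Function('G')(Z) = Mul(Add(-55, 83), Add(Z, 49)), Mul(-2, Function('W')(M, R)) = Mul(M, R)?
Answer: 484431012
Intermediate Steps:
Function('W')(M, R) = Mul(Rational(-1, 2), M, R) (Function('W')(M, R) = Mul(Rational(-1, 2), Mul(M, R)) = Mul(Rational(-1, 2), M, R))
Function('G')(Z) = Add(1372, Mul(28, Z)) (Function('G')(Z) = Mul(28, Add(49, Z)) = Add(1372, Mul(28, Z)))
Mul(Add(930, Function('W')(-216, 164)), Add(Function('G')(-51), 26042)) = Mul(Add(930, Mul(Rational(-1, 2), -216, 164)), Add(Add(1372, Mul(28, -51)), 26042)) = Mul(Add(930, 17712), Add(Add(1372, -1428), 26042)) = Mul(18642, Add(-56, 26042)) = Mul(18642, 25986) = 484431012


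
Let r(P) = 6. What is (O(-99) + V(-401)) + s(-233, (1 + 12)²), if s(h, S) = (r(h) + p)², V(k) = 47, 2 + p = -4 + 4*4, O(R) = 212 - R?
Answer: 614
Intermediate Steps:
p = 10 (p = -2 + (-4 + 4*4) = -2 + (-4 + 16) = -2 + 12 = 10)
s(h, S) = 256 (s(h, S) = (6 + 10)² = 16² = 256)
(O(-99) + V(-401)) + s(-233, (1 + 12)²) = ((212 - 1*(-99)) + 47) + 256 = ((212 + 99) + 47) + 256 = (311 + 47) + 256 = 358 + 256 = 614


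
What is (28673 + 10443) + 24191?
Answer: 63307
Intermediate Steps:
(28673 + 10443) + 24191 = 39116 + 24191 = 63307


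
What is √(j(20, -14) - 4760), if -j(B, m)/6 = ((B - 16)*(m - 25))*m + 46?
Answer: 2*I*√4535 ≈ 134.68*I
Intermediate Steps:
j(B, m) = -276 - 6*m*(-25 + m)*(-16 + B) (j(B, m) = -6*(((B - 16)*(m - 25))*m + 46) = -6*(((-16 + B)*(-25 + m))*m + 46) = -6*(((-25 + m)*(-16 + B))*m + 46) = -6*(m*(-25 + m)*(-16 + B) + 46) = -6*(46 + m*(-25 + m)*(-16 + B)) = -276 - 6*m*(-25 + m)*(-16 + B))
√(j(20, -14) - 4760) = √((-276 - 2400*(-14) + 96*(-14)² - 6*20*(-14)² + 150*20*(-14)) - 4760) = √((-276 + 33600 + 96*196 - 6*20*196 - 42000) - 4760) = √((-276 + 33600 + 18816 - 23520 - 42000) - 4760) = √(-13380 - 4760) = √(-18140) = 2*I*√4535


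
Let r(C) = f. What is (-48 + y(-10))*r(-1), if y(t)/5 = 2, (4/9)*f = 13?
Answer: -2223/2 ≈ -1111.5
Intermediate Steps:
f = 117/4 (f = (9/4)*13 = 117/4 ≈ 29.250)
y(t) = 10 (y(t) = 5*2 = 10)
r(C) = 117/4
(-48 + y(-10))*r(-1) = (-48 + 10)*(117/4) = -38*117/4 = -2223/2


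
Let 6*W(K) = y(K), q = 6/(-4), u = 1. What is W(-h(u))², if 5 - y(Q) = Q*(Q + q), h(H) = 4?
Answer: 289/36 ≈ 8.0278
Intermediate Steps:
q = -3/2 (q = 6*(-¼) = -3/2 ≈ -1.5000)
y(Q) = 5 - Q*(-3/2 + Q) (y(Q) = 5 - Q*(Q - 3/2) = 5 - Q*(-3/2 + Q))
W(K) = ⅚ - K²/6 + K/4 (W(K) = (5 - K² + 3*K/2)/6 = ⅚ - K²/6 + K/4)
W(-h(u))² = (⅚ - (-1*4)²/6 + (-1*4)/4)² = (⅚ - ⅙*(-4)² + (¼)*(-4))² = (⅚ - ⅙*16 - 1)² = (⅚ - 8/3 - 1)² = (-17/6)² = 289/36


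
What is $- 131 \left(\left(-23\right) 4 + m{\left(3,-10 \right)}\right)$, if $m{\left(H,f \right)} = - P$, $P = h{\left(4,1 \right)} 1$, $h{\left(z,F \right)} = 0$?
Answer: $12052$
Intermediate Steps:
$P = 0$ ($P = 0 \cdot 1 = 0$)
$m{\left(H,f \right)} = 0$ ($m{\left(H,f \right)} = \left(-1\right) 0 = 0$)
$- 131 \left(\left(-23\right) 4 + m{\left(3,-10 \right)}\right) = - 131 \left(\left(-23\right) 4 + 0\right) = - 131 \left(-92 + 0\right) = \left(-131\right) \left(-92\right) = 12052$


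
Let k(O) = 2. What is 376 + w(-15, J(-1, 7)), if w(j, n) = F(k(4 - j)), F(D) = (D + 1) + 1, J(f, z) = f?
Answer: 380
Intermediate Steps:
F(D) = 2 + D (F(D) = (1 + D) + 1 = 2 + D)
w(j, n) = 4 (w(j, n) = 2 + 2 = 4)
376 + w(-15, J(-1, 7)) = 376 + 4 = 380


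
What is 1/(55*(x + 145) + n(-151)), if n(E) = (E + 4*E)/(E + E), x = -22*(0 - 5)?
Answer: 2/28055 ≈ 7.1289e-5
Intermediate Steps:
x = 110 (x = -22*(-5) = 110)
n(E) = 5/2 (n(E) = (5*E)/((2*E)) = (5*E)*(1/(2*E)) = 5/2)
1/(55*(x + 145) + n(-151)) = 1/(55*(110 + 145) + 5/2) = 1/(55*255 + 5/2) = 1/(14025 + 5/2) = 1/(28055/2) = 2/28055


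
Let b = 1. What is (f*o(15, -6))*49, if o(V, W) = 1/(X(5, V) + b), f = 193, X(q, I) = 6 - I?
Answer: -9457/8 ≈ -1182.1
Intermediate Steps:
o(V, W) = 1/(7 - V) (o(V, W) = 1/((6 - V) + 1) = 1/(7 - V))
(f*o(15, -6))*49 = (193*(-1/(-7 + 15)))*49 = (193*(-1/8))*49 = -193/8*49 = -9457/8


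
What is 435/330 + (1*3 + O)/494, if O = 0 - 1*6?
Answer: 3565/2717 ≈ 1.3121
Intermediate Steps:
O = -6 (O = 0 - 6 = -6)
435/330 + (1*3 + O)/494 = 435/330 + (1*3 - 6)/494 = 435*(1/330) + (3 - 6)*(1/494) = 29/22 - 3*1/494 = 29/22 - 3/494 = 3565/2717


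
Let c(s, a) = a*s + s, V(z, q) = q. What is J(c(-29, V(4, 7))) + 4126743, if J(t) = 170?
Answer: 4126913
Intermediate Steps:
c(s, a) = s + a*s
J(c(-29, V(4, 7))) + 4126743 = 170 + 4126743 = 4126913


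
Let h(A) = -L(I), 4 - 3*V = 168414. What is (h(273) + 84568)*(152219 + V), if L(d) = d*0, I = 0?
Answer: 24376472296/3 ≈ 8.1255e+9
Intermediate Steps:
V = -168410/3 (V = 4/3 - ⅓*168414 = 4/3 - 56138 = -168410/3 ≈ -56137.)
L(d) = 0
h(A) = 0 (h(A) = -1*0 = 0)
(h(273) + 84568)*(152219 + V) = (0 + 84568)*(152219 - 168410/3) = 84568*(288247/3) = 24376472296/3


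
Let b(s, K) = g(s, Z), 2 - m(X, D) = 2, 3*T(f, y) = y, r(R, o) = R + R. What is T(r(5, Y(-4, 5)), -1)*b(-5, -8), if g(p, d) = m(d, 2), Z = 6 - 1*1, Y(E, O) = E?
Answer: 0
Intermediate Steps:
r(R, o) = 2*R
Z = 5 (Z = 6 - 1 = 5)
T(f, y) = y/3
m(X, D) = 0 (m(X, D) = 2 - 1*2 = 2 - 2 = 0)
g(p, d) = 0
b(s, K) = 0
T(r(5, Y(-4, 5)), -1)*b(-5, -8) = ((⅓)*(-1))*0 = -⅓*0 = 0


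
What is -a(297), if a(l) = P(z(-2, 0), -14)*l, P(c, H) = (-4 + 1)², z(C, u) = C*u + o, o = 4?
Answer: -2673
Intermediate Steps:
z(C, u) = 4 + C*u (z(C, u) = C*u + 4 = 4 + C*u)
P(c, H) = 9 (P(c, H) = (-3)² = 9)
a(l) = 9*l
-a(297) = -9*297 = -1*2673 = -2673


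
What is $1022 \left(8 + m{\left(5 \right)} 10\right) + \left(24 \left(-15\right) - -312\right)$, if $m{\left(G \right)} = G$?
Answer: $59228$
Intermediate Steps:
$1022 \left(8 + m{\left(5 \right)} 10\right) + \left(24 \left(-15\right) - -312\right) = 1022 \left(8 + 5 \cdot 10\right) + \left(24 \left(-15\right) - -312\right) = 1022 \left(8 + 50\right) + \left(-360 + 312\right) = 1022 \cdot 58 - 48 = 59276 - 48 = 59228$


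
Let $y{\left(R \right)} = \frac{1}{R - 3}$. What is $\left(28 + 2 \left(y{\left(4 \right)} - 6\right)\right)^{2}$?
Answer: $324$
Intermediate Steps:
$y{\left(R \right)} = \frac{1}{-3 + R}$
$\left(28 + 2 \left(y{\left(4 \right)} - 6\right)\right)^{2} = \left(28 + 2 \left(\frac{1}{-3 + 4} - 6\right)\right)^{2} = \left(28 + 2 \left(1^{-1} - 6\right)\right)^{2} = \left(28 + 2 \left(1 - 6\right)\right)^{2} = \left(28 + 2 \left(-5\right)\right)^{2} = \left(28 - 10\right)^{2} = 18^{2} = 324$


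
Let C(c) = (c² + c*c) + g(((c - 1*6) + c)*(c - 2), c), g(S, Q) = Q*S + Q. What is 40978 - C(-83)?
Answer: 1240743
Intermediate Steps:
g(S, Q) = Q + Q*S
C(c) = 2*c² + c*(1 + (-6 + 2*c)*(-2 + c)) (C(c) = (c² + c*c) + c*(1 + ((c - 1*6) + c)*(c - 2)) = (c² + c²) + c*(1 + ((c - 6) + c)*(-2 + c)) = 2*c² + c*(1 + ((-6 + c) + c)*(-2 + c)) = 2*c² + c*(1 + (-6 + 2*c)*(-2 + c)))
40978 - C(-83) = 40978 - (-83)*(13 - 8*(-83) + 2*(-83)²) = 40978 - (-83)*(13 + 664 + 2*6889) = 40978 - (-83)*(13 + 664 + 13778) = 40978 - (-83)*14455 = 40978 - 1*(-1199765) = 40978 + 1199765 = 1240743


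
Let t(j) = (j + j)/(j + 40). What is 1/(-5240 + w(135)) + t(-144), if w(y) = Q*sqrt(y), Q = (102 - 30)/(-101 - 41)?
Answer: 124563643153/44984415658 + 1917*sqrt(15)/34603396660 ≈ 2.7690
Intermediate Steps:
Q = -36/71 (Q = 72/(-142) = 72*(-1/142) = -36/71 ≈ -0.50704)
w(y) = -36*sqrt(y)/71
t(j) = 2*j/(40 + j) (t(j) = (2*j)/(40 + j) = 2*j/(40 + j))
1/(-5240 + w(135)) + t(-144) = 1/(-5240 - 108*sqrt(15)/71) + 2*(-144)/(40 - 144) = 1/(-5240 - 108*sqrt(15)/71) + 2*(-144)/(-104) = 1/(-5240 - 108*sqrt(15)/71) + 2*(-144)*(-1/104) = 1/(-5240 - 108*sqrt(15)/71) + 36/13 = 36/13 + 1/(-5240 - 108*sqrt(15)/71)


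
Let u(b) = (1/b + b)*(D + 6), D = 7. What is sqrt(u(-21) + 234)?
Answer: 8*I*sqrt(273)/21 ≈ 6.2944*I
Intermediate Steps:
u(b) = 13*b + 13/b (u(b) = (1/b + b)*(7 + 6) = (1/b + b)*13 = (b + 1/b)*13 = 13*b + 13/b)
sqrt(u(-21) + 234) = sqrt((13*(-21) + 13/(-21)) + 234) = sqrt((-273 + 13*(-1/21)) + 234) = sqrt((-273 - 13/21) + 234) = sqrt(-5746/21 + 234) = sqrt(-832/21) = 8*I*sqrt(273)/21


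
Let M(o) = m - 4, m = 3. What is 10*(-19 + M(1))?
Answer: -200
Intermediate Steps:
M(o) = -1 (M(o) = 3 - 4 = -1)
10*(-19 + M(1)) = 10*(-19 - 1) = 10*(-20) = -200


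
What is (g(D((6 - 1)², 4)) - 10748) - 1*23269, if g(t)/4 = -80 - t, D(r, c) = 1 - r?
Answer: -34241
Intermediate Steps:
g(t) = -320 - 4*t (g(t) = 4*(-80 - t) = -320 - 4*t)
(g(D((6 - 1)², 4)) - 10748) - 1*23269 = ((-320 - 4*(1 - (6 - 1)²)) - 10748) - 1*23269 = ((-320 - 4*(1 - 1*5²)) - 10748) - 23269 = ((-320 - 4*(1 - 1*25)) - 10748) - 23269 = ((-320 - 4*(1 - 25)) - 10748) - 23269 = ((-320 - 4*(-24)) - 10748) - 23269 = ((-320 + 96) - 10748) - 23269 = (-224 - 10748) - 23269 = -10972 - 23269 = -34241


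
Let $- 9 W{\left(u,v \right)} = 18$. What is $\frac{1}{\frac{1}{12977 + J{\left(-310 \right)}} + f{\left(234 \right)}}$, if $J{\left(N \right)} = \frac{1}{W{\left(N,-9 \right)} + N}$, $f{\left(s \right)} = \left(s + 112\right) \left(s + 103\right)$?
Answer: $\frac{4048823}{472100859758} \approx 8.5762 \cdot 10^{-6}$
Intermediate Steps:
$W{\left(u,v \right)} = -2$ ($W{\left(u,v \right)} = \left(- \frac{1}{9}\right) 18 = -2$)
$f{\left(s \right)} = \left(103 + s\right) \left(112 + s\right)$ ($f{\left(s \right)} = \left(112 + s\right) \left(103 + s\right) = \left(103 + s\right) \left(112 + s\right)$)
$J{\left(N \right)} = \frac{1}{-2 + N}$
$\frac{1}{\frac{1}{12977 + J{\left(-310 \right)}} + f{\left(234 \right)}} = \frac{1}{\frac{1}{12977 + \frac{1}{-2 - 310}} + \left(11536 + 234^{2} + 215 \cdot 234\right)} = \frac{1}{\frac{1}{12977 + \frac{1}{-312}} + \left(11536 + 54756 + 50310\right)} = \frac{1}{\frac{1}{12977 - \frac{1}{312}} + 116602} = \frac{1}{\frac{1}{\frac{4048823}{312}} + 116602} = \frac{1}{\frac{312}{4048823} + 116602} = \frac{1}{\frac{472100859758}{4048823}} = \frac{4048823}{472100859758}$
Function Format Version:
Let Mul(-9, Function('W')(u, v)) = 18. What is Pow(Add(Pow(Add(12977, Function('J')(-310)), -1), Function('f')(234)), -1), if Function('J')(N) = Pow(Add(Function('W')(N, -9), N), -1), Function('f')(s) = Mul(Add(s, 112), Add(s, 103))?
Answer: Rational(4048823, 472100859758) ≈ 8.5762e-6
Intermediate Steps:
Function('W')(u, v) = -2 (Function('W')(u, v) = Mul(Rational(-1, 9), 18) = -2)
Function('f')(s) = Mul(Add(103, s), Add(112, s)) (Function('f')(s) = Mul(Add(112, s), Add(103, s)) = Mul(Add(103, s), Add(112, s)))
Function('J')(N) = Pow(Add(-2, N), -1)
Pow(Add(Pow(Add(12977, Function('J')(-310)), -1), Function('f')(234)), -1) = Pow(Add(Pow(Add(12977, Pow(Add(-2, -310), -1)), -1), Add(11536, Pow(234, 2), Mul(215, 234))), -1) = Pow(Add(Pow(Add(12977, Pow(-312, -1)), -1), Add(11536, 54756, 50310)), -1) = Pow(Add(Pow(Add(12977, Rational(-1, 312)), -1), 116602), -1) = Pow(Add(Pow(Rational(4048823, 312), -1), 116602), -1) = Pow(Add(Rational(312, 4048823), 116602), -1) = Pow(Rational(472100859758, 4048823), -1) = Rational(4048823, 472100859758)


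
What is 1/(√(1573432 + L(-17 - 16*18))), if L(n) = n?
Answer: √1573127/1573127 ≈ 0.00079729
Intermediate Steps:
1/(√(1573432 + L(-17 - 16*18))) = 1/(√(1573432 + (-17 - 16*18))) = 1/(√(1573432 + (-17 - 288))) = 1/(√(1573432 - 305)) = 1/(√1573127) = √1573127/1573127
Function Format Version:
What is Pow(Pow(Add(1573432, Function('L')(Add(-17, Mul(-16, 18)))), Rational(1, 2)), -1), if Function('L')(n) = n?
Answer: Mul(Rational(1, 1573127), Pow(1573127, Rational(1, 2))) ≈ 0.00079729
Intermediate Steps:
Pow(Pow(Add(1573432, Function('L')(Add(-17, Mul(-16, 18)))), Rational(1, 2)), -1) = Pow(Pow(Add(1573432, Add(-17, Mul(-16, 18))), Rational(1, 2)), -1) = Pow(Pow(Add(1573432, Add(-17, -288)), Rational(1, 2)), -1) = Pow(Pow(Add(1573432, -305), Rational(1, 2)), -1) = Pow(Pow(1573127, Rational(1, 2)), -1) = Mul(Rational(1, 1573127), Pow(1573127, Rational(1, 2)))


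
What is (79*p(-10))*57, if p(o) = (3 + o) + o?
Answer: -76551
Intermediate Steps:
p(o) = 3 + 2*o
(79*p(-10))*57 = (79*(3 + 2*(-10)))*57 = (79*(3 - 20))*57 = (79*(-17))*57 = -1343*57 = -76551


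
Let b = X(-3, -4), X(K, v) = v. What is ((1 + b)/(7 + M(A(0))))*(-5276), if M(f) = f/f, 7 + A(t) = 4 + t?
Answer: 3957/2 ≈ 1978.5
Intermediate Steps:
A(t) = -3 + t (A(t) = -7 + (4 + t) = -3 + t)
M(f) = 1
b = -4
((1 + b)/(7 + M(A(0))))*(-5276) = ((1 - 4)/(7 + 1))*(-5276) = -3/8*(-5276) = 3957/2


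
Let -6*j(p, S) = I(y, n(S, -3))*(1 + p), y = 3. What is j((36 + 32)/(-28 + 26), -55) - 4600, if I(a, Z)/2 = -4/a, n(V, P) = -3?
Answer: -13844/3 ≈ -4614.7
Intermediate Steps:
I(a, Z) = -8/a (I(a, Z) = 2*(-4/a) = -8/a)
j(p, S) = 4/9 + 4*p/9 (j(p, S) = -(-8/3)*(1 + p)/6 = -(-8*⅓)*(1 + p)/6 = -(-4)*(1 + p)/9 = -(-8/3 - 8*p/3)/6 = 4/9 + 4*p/9)
j((36 + 32)/(-28 + 26), -55) - 4600 = (4/9 + 4*((36 + 32)/(-28 + 26))/9) - 4600 = (4/9 + 4*(68/(-2))/9) - 4600 = (4/9 + 4*(68*(-½))/9) - 4600 = (4/9 + (4/9)*(-34)) - 4600 = (4/9 - 136/9) - 4600 = -44/3 - 4600 = -13844/3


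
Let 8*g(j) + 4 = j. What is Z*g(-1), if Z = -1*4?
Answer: 5/2 ≈ 2.5000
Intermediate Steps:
g(j) = -1/2 + j/8
Z = -4
Z*g(-1) = -4*(-1/2 + (1/8)*(-1)) = -4*(-1/2 - 1/8) = -4*(-5/8) = 5/2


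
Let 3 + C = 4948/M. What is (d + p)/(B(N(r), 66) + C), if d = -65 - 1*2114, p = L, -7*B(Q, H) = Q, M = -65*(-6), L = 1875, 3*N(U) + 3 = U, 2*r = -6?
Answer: -414960/13613 ≈ -30.483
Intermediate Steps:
r = -3 (r = (1/2)*(-6) = -3)
N(U) = -1 + U/3
M = 390
B(Q, H) = -Q/7
p = 1875
C = 1889/195 (C = -3 + 4948/390 = -3 + 4948*(1/390) = -3 + 2474/195 = 1889/195 ≈ 9.6872)
d = -2179 (d = -65 - 2114 = -2179)
(d + p)/(B(N(r), 66) + C) = (-2179 + 1875)/(-(-1 + (1/3)*(-3))/7 + 1889/195) = -304/(-(-1 - 1)/7 + 1889/195) = -304/(-1/7*(-2) + 1889/195) = -304/(2/7 + 1889/195) = -304/13613/1365 = -304*1365/13613 = -414960/13613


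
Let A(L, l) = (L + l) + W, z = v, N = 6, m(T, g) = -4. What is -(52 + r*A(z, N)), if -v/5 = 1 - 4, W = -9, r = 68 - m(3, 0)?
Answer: -916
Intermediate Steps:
r = 72 (r = 68 - 1*(-4) = 68 + 4 = 72)
v = 15 (v = -5*(1 - 4) = -5*(-3) = 15)
z = 15
A(L, l) = -9 + L + l (A(L, l) = (L + l) - 9 = -9 + L + l)
-(52 + r*A(z, N)) = -(52 + 72*(-9 + 15 + 6)) = -(52 + 72*12) = -(52 + 864) = -1*916 = -916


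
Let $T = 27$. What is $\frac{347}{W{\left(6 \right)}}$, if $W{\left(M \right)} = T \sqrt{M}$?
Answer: $\frac{347 \sqrt{6}}{162} \approx 5.2467$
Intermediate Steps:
$W{\left(M \right)} = 27 \sqrt{M}$
$\frac{347}{W{\left(6 \right)}} = \frac{347}{27 \sqrt{6}} = 347 \frac{\sqrt{6}}{162} = \frac{347 \sqrt{6}}{162}$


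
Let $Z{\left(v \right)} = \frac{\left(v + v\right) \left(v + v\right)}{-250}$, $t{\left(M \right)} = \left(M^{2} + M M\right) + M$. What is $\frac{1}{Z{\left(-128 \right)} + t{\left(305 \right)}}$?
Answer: $\frac{125}{23261607} \approx 5.3737 \cdot 10^{-6}$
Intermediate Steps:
$t{\left(M \right)} = M + 2 M^{2}$ ($t{\left(M \right)} = \left(M^{2} + M^{2}\right) + M = 2 M^{2} + M = M + 2 M^{2}$)
$Z{\left(v \right)} = - \frac{2 v^{2}}{125}$ ($Z{\left(v \right)} = 2 v 2 v \left(- \frac{1}{250}\right) = 4 v^{2} \left(- \frac{1}{250}\right) = - \frac{2 v^{2}}{125}$)
$\frac{1}{Z{\left(-128 \right)} + t{\left(305 \right)}} = \frac{1}{- \frac{2 \left(-128\right)^{2}}{125} + 305 \left(1 + 2 \cdot 305\right)} = \frac{1}{\left(- \frac{2}{125}\right) 16384 + 305 \left(1 + 610\right)} = \frac{1}{- \frac{32768}{125} + 305 \cdot 611} = \frac{1}{- \frac{32768}{125} + 186355} = \frac{1}{\frac{23261607}{125}} = \frac{125}{23261607}$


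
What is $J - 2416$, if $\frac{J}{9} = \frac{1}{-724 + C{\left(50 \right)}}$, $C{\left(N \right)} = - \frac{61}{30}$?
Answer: $- \frac{52623166}{21781} \approx -2416.0$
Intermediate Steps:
$C{\left(N \right)} = - \frac{61}{30}$ ($C{\left(N \right)} = \left(-61\right) \frac{1}{30} = - \frac{61}{30}$)
$J = - \frac{270}{21781}$ ($J = \frac{9}{-724 - \frac{61}{30}} = \frac{9}{- \frac{21781}{30}} = 9 \left(- \frac{30}{21781}\right) = - \frac{270}{21781} \approx -0.012396$)
$J - 2416 = - \frac{270}{21781} - 2416 = - \frac{52623166}{21781}$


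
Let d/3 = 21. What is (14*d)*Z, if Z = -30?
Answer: -26460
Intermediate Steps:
d = 63 (d = 3*21 = 63)
(14*d)*Z = (14*63)*(-30) = 882*(-30) = -26460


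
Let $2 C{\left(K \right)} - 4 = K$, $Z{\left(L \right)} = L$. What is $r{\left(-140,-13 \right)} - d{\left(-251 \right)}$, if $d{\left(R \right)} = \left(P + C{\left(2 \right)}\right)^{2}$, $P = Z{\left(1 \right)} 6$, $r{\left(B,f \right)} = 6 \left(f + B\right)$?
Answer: $-999$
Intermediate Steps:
$r{\left(B,f \right)} = 6 B + 6 f$ ($r{\left(B,f \right)} = 6 \left(B + f\right) = 6 B + 6 f$)
$P = 6$ ($P = 1 \cdot 6 = 6$)
$C{\left(K \right)} = 2 + \frac{K}{2}$
$d{\left(R \right)} = 81$ ($d{\left(R \right)} = \left(6 + \left(2 + \frac{1}{2} \cdot 2\right)\right)^{2} = \left(6 + \left(2 + 1\right)\right)^{2} = \left(6 + 3\right)^{2} = 9^{2} = 81$)
$r{\left(-140,-13 \right)} - d{\left(-251 \right)} = \left(6 \left(-140\right) + 6 \left(-13\right)\right) - 81 = \left(-840 - 78\right) - 81 = -918 - 81 = -999$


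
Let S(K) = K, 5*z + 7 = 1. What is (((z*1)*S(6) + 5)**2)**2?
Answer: 14641/625 ≈ 23.426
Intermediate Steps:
z = -6/5 (z = -7/5 + (1/5)*1 = -7/5 + 1/5 = -6/5 ≈ -1.2000)
(((z*1)*S(6) + 5)**2)**2 = ((-6/5*1*6 + 5)**2)**2 = ((-6/5*6 + 5)**2)**2 = ((-36/5 + 5)**2)**2 = ((-11/5)**2)**2 = (121/25)**2 = 14641/625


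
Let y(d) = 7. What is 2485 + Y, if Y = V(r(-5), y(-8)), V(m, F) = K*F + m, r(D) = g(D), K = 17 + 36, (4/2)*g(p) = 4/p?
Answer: 14278/5 ≈ 2855.6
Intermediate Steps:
g(p) = 2/p (g(p) = (4/p)/2 = 2/p)
K = 53
r(D) = 2/D
V(m, F) = m + 53*F (V(m, F) = 53*F + m = m + 53*F)
Y = 1853/5 (Y = 2/(-5) + 53*7 = 2*(-⅕) + 371 = -⅖ + 371 = 1853/5 ≈ 370.60)
2485 + Y = 2485 + 1853/5 = 14278/5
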